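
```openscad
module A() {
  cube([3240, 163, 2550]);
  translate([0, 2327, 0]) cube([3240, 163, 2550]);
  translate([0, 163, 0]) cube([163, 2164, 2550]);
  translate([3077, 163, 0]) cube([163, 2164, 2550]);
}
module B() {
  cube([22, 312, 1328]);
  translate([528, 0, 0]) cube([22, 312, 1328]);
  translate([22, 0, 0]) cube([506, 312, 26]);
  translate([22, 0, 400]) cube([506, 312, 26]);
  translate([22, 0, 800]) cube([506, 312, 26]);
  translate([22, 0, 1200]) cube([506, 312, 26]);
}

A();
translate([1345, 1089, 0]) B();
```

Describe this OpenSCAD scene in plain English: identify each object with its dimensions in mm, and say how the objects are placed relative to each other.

A is the wall frame of a small rectangular building: four walls, each 2550 mm tall and 163 mm thick, enclosing a footprint 3240 mm (x) by 2490 mm (y) outside-to-outside, with no floor or roof. The front and back walls (the −y and +y sides) span the full width; the two side walls fit between them.

B is a bookshelf 550 mm wide overall, 312 mm deep and 1328 mm tall. The two sides are 22 mm thick vertical panels. 4 horizontal shelves of 26 mm thickness span between the inner faces of the sides; the lowest shelf sits on the floor and shelves are stacked with a clear vertical gap of 374 mm between each pair.

The bookshelf sits inside the house frame, centred.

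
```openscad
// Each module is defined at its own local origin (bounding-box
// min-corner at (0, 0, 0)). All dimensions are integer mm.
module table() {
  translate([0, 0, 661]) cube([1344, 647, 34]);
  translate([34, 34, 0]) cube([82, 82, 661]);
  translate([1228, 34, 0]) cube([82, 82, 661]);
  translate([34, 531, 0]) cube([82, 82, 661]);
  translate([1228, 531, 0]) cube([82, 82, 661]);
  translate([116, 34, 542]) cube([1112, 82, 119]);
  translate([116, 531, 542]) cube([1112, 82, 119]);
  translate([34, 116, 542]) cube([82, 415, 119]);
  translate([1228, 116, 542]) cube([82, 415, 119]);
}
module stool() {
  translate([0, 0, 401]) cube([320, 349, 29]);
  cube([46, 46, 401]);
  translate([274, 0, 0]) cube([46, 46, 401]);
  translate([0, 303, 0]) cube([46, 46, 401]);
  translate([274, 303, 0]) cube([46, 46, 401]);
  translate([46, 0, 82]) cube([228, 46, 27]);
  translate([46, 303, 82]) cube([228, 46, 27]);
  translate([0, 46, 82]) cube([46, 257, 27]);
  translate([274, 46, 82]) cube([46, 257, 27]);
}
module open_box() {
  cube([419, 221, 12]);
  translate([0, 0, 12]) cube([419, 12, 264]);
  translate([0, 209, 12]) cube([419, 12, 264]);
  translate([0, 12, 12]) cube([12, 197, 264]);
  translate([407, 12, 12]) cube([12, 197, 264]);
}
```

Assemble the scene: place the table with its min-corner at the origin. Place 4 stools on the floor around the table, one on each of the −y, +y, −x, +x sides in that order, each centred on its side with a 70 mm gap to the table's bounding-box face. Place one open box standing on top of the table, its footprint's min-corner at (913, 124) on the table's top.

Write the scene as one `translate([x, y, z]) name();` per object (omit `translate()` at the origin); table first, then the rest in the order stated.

table();
translate([512, -419, 0]) stool();
translate([512, 717, 0]) stool();
translate([-390, 149, 0]) stool();
translate([1414, 149, 0]) stool();
translate([913, 124, 695]) open_box();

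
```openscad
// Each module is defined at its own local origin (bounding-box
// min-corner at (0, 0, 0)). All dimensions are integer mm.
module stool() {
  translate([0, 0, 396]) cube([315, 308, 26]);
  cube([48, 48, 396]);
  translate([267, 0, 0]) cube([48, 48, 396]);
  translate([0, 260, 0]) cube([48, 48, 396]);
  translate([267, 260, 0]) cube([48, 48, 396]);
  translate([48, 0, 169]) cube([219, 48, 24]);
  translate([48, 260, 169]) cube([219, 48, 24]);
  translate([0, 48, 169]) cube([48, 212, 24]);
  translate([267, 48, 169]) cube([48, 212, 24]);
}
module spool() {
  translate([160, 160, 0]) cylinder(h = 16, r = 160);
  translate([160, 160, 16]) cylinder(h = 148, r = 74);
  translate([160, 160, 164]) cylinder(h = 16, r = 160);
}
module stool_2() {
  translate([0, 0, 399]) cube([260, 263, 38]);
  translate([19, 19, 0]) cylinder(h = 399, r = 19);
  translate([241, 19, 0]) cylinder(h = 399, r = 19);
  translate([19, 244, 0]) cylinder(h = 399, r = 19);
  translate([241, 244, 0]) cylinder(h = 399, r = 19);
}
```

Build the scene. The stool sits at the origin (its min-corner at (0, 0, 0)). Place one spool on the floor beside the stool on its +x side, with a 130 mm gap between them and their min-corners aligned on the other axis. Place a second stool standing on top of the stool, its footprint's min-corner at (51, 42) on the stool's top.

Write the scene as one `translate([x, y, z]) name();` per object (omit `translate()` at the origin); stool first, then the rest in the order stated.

stool();
translate([445, 0, 0]) spool();
translate([51, 42, 422]) stool_2();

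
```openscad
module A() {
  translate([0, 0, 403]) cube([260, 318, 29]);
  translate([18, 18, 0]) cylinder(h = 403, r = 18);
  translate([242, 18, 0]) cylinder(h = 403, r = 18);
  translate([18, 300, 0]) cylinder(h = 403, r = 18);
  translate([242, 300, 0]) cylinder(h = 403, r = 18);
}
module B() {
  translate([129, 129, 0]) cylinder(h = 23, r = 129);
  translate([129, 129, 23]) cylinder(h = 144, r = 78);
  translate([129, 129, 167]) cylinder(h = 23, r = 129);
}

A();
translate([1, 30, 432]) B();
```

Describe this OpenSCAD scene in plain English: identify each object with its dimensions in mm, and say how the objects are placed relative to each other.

A is a four-legged stool. The seat is a 260×318×29 mm slab whose top surface is at z = 432 mm; four round legs, each 36 mm in diameter, run from the floor (z = 0) to the underside of the seat, each leg's axis is inset half a diameter from the nearest pair of seat edges (so the leg's bounding box is flush with the corner).

B is a spool: two coaxial disc flanges of radius 129 mm and thickness 23 mm, joined by a core cylinder of radius 78 mm and height 144 mm. The lower flange rests on z = 0 and the three cylinders share a vertical axis.

The spool is on top of the stool, centred.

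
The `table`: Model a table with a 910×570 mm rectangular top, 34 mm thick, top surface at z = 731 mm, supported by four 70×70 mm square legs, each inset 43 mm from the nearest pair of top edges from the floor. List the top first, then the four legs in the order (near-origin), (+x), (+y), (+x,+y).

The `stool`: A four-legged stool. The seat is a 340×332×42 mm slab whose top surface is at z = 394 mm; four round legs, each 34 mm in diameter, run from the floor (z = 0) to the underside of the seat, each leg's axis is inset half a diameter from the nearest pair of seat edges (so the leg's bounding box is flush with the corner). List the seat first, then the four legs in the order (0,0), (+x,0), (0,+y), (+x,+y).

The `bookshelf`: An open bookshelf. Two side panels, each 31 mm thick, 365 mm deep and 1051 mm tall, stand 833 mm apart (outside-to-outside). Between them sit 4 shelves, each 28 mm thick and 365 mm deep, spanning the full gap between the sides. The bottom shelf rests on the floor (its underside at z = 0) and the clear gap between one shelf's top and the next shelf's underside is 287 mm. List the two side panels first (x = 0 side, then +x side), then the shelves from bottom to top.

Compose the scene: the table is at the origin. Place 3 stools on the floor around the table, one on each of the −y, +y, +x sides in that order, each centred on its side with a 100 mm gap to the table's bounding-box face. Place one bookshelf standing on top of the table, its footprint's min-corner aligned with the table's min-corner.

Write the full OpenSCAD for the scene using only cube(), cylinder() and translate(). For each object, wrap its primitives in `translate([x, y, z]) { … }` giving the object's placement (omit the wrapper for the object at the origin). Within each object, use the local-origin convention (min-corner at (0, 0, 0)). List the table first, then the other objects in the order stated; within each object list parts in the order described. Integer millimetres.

translate([0, 0, 697]) cube([910, 570, 34]);
translate([43, 43, 0]) cube([70, 70, 697]);
translate([797, 43, 0]) cube([70, 70, 697]);
translate([43, 457, 0]) cube([70, 70, 697]);
translate([797, 457, 0]) cube([70, 70, 697]);
translate([285, -432, 0]) {
  translate([0, 0, 352]) cube([340, 332, 42]);
  translate([17, 17, 0]) cylinder(h = 352, r = 17);
  translate([323, 17, 0]) cylinder(h = 352, r = 17);
  translate([17, 315, 0]) cylinder(h = 352, r = 17);
  translate([323, 315, 0]) cylinder(h = 352, r = 17);
}
translate([285, 670, 0]) {
  translate([0, 0, 352]) cube([340, 332, 42]);
  translate([17, 17, 0]) cylinder(h = 352, r = 17);
  translate([323, 17, 0]) cylinder(h = 352, r = 17);
  translate([17, 315, 0]) cylinder(h = 352, r = 17);
  translate([323, 315, 0]) cylinder(h = 352, r = 17);
}
translate([1010, 119, 0]) {
  translate([0, 0, 352]) cube([340, 332, 42]);
  translate([17, 17, 0]) cylinder(h = 352, r = 17);
  translate([323, 17, 0]) cylinder(h = 352, r = 17);
  translate([17, 315, 0]) cylinder(h = 352, r = 17);
  translate([323, 315, 0]) cylinder(h = 352, r = 17);
}
translate([0, 0, 731]) {
  cube([31, 365, 1051]);
  translate([802, 0, 0]) cube([31, 365, 1051]);
  translate([31, 0, 0]) cube([771, 365, 28]);
  translate([31, 0, 315]) cube([771, 365, 28]);
  translate([31, 0, 630]) cube([771, 365, 28]);
  translate([31, 0, 945]) cube([771, 365, 28]);
}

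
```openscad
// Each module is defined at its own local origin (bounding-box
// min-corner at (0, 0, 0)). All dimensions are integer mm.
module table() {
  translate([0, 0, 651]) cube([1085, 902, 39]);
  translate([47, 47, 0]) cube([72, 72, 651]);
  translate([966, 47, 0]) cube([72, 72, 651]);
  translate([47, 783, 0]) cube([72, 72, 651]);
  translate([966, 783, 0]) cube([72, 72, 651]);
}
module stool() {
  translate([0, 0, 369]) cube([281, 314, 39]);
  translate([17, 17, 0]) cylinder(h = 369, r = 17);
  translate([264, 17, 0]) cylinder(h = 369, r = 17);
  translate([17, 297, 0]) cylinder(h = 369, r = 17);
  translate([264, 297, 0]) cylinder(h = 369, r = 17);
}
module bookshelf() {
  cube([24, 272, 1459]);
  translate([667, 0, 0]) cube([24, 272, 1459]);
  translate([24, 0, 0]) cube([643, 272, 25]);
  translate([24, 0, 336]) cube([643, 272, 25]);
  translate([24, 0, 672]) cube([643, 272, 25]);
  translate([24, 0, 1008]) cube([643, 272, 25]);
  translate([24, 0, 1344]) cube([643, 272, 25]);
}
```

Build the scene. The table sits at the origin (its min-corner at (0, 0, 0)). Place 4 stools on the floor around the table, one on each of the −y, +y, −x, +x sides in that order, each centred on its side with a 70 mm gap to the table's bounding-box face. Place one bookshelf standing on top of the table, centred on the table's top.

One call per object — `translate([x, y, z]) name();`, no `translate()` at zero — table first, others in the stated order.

table();
translate([402, -384, 0]) stool();
translate([402, 972, 0]) stool();
translate([-351, 294, 0]) stool();
translate([1155, 294, 0]) stool();
translate([197, 315, 690]) bookshelf();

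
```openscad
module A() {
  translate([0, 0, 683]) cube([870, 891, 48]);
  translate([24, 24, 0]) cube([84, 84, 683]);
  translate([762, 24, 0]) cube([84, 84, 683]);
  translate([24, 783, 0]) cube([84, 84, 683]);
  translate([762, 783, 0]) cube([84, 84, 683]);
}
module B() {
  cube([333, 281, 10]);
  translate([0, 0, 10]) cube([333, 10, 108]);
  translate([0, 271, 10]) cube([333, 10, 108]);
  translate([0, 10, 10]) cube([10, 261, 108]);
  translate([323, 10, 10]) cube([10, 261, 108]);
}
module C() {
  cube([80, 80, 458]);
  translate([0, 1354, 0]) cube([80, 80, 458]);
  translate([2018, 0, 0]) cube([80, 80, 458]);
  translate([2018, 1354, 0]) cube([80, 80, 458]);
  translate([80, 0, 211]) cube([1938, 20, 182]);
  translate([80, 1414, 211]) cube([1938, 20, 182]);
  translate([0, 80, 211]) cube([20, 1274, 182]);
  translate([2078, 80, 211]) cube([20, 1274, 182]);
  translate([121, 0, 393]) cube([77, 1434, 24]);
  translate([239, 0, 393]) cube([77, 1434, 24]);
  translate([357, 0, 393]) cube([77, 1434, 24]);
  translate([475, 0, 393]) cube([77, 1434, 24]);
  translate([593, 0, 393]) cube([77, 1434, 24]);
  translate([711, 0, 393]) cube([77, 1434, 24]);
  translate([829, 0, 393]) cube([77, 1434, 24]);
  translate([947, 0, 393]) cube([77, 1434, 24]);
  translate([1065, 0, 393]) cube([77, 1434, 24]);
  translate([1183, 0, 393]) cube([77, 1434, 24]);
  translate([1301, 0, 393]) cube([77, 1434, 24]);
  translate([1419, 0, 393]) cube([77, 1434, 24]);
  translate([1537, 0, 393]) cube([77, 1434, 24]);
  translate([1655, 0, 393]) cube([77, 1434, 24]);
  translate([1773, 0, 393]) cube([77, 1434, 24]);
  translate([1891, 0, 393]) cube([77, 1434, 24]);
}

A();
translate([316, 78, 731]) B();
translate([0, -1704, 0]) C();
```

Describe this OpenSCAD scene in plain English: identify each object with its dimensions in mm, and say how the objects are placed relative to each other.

A is a table with a 870×891 mm rectangular top, 48 mm thick, top surface at z = 731 mm, supported by four 84×84 mm square legs, each inset 24 mm from the nearest pair of top edges, running from the floor.

B is an open storage box with external size 333×281×118 mm and wall thickness 10 mm (the base is also 10 mm thick). The base covers the whole footprint; the four walls stand on the base, with the y-facing walls full-width and the x-facing walls fitting between their inner faces.

C is a bed frame 2098 mm long (x) by 1434 mm wide (y). Four 80×80 mm corner posts, 458 mm tall, at the corners of the footprint. Four rails of 20 mm thickness and 182 mm height run between adjacent posts with their undersides at z = 211 mm, their outer faces flush with the outside of the frame (the two x-running rails run between the posts' inner faces; the two y-running rails run between the posts' inner faces). 16 slats, each 77 mm wide (x) and 24 mm thick, lie across the top of the two x-running rails, running the full 1434 mm width of the frame in y; the slats are evenly spaced along x between the inner faces of the end posts with equal gaps (rounded down to the nearest mm) at the −x end and between each pair — any rounding remainder accumulates at the +x end.

The open box is on top of the table. The bed frame is on the floor beside the table on its −y side.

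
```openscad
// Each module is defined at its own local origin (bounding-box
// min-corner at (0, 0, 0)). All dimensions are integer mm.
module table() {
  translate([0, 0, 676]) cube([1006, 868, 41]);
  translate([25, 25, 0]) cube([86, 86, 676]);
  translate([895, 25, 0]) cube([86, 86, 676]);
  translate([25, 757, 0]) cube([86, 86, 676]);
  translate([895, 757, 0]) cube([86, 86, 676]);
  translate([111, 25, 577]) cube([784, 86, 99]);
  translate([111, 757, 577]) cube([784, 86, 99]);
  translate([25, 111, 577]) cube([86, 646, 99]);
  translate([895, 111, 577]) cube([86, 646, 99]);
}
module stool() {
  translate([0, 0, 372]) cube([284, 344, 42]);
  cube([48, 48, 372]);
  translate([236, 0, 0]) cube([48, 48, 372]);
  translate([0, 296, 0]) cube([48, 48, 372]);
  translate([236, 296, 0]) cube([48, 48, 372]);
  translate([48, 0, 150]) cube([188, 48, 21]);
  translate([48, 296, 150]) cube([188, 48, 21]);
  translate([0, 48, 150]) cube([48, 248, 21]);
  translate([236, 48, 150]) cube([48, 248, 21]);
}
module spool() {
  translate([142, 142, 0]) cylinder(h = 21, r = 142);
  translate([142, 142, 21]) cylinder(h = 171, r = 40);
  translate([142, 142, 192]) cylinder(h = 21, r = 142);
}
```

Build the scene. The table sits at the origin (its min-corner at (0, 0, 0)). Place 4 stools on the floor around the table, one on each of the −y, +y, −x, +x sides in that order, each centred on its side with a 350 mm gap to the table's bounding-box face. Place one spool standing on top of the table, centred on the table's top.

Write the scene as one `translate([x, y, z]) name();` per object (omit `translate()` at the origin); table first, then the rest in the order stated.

table();
translate([361, -694, 0]) stool();
translate([361, 1218, 0]) stool();
translate([-634, 262, 0]) stool();
translate([1356, 262, 0]) stool();
translate([361, 292, 717]) spool();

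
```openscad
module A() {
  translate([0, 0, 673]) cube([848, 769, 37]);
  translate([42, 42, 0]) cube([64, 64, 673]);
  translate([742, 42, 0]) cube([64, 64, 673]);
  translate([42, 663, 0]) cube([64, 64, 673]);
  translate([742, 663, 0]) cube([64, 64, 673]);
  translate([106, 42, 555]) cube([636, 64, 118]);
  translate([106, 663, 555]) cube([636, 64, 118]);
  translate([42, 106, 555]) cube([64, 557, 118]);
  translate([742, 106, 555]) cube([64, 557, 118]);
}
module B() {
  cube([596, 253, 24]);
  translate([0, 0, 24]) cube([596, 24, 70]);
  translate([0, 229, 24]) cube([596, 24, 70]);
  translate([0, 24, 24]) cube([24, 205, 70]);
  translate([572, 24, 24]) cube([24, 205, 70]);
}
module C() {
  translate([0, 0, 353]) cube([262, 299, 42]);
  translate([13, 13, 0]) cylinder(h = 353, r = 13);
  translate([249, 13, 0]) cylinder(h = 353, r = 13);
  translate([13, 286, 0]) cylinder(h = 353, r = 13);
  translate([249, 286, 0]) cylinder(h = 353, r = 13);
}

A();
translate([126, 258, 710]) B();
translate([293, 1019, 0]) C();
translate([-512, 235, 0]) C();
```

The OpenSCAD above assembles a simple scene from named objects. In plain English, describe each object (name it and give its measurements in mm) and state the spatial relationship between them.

A is a table: top 848 mm (x) × 769 mm (y), 37 mm thick, upper face at z = 710 mm, on four 64×64 mm square legs, each inset 42 mm from the nearest pair of top edges, running from z = 0 to the bottom of the top. Four apron rails, 64 mm thick and 118 mm tall, run between adjacent legs with their top edges flush with the underside of the top and their outer faces flush with the legs' outer faces.

B is an open storage box with external size 596×253×94 mm and wall thickness 24 mm (the base is also 24 mm thick). The base covers the whole footprint; the four walls stand on the base, with the y-facing walls full-width and the x-facing walls fitting between their inner faces.

C is a four-legged stool. The seat is a 262×299×42 mm slab whose top surface is at z = 395 mm; four round legs, each 26 mm in diameter, run from the floor (z = 0) to the underside of the seat, each leg's axis is inset half a diameter from the nearest pair of seat edges (so the leg's bounding box is flush with the corner).

The open box is on top of the table, centred. Two stools sit around the table at the +y, −x sides.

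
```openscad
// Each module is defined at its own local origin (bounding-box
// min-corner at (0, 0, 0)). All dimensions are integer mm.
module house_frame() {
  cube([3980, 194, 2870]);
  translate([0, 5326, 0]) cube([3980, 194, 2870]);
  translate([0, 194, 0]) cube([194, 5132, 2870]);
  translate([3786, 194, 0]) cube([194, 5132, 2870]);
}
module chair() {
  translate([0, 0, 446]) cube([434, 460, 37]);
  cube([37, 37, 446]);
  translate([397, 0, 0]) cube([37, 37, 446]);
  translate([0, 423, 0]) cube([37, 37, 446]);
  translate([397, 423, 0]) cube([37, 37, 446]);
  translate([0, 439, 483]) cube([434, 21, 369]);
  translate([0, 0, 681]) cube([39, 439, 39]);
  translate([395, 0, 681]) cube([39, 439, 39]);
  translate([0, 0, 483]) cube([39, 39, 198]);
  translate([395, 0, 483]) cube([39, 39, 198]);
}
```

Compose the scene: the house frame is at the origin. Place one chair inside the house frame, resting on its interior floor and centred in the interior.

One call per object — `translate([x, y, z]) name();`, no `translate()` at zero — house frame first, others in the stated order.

house_frame();
translate([1773, 2530, 0]) chair();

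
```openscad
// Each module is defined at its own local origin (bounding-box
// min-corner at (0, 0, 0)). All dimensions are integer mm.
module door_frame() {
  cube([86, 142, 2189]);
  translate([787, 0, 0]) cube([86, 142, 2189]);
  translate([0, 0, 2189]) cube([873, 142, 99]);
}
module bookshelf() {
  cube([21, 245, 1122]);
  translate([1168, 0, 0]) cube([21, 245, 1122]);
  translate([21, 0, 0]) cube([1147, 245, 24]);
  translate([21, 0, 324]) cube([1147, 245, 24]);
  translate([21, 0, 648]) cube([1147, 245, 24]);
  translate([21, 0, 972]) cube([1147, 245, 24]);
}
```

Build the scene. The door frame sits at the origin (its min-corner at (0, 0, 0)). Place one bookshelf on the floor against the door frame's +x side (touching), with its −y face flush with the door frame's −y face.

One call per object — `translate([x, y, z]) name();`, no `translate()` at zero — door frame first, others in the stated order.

door_frame();
translate([873, 0, 0]) bookshelf();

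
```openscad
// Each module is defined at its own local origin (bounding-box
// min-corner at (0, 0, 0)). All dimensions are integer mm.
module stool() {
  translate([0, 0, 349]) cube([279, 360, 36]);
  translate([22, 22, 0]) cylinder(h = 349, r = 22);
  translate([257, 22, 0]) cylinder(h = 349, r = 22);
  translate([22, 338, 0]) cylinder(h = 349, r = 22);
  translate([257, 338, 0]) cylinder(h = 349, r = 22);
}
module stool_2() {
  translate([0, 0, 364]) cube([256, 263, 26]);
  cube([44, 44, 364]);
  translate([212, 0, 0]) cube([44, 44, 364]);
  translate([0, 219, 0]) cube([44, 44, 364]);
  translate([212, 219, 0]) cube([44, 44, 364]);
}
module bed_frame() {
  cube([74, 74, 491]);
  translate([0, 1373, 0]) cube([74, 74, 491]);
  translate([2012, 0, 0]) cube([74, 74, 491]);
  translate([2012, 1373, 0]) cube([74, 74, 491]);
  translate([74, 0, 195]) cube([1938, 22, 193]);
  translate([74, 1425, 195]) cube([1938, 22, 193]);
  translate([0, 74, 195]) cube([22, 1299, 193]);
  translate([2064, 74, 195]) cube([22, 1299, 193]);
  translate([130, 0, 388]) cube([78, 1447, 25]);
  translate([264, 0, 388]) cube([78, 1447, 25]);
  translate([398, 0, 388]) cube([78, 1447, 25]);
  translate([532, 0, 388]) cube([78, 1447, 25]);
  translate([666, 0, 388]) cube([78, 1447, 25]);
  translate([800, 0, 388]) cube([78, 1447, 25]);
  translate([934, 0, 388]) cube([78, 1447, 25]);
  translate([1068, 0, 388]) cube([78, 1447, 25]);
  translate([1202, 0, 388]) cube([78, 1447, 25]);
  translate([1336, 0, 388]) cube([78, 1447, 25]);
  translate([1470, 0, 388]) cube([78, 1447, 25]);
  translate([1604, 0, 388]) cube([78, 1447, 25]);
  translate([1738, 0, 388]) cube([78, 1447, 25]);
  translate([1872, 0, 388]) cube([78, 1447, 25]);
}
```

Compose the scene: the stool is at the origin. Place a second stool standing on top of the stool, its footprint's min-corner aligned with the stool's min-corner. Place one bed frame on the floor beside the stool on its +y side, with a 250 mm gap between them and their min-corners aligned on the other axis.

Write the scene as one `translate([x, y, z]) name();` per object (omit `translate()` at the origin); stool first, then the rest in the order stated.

stool();
translate([0, 0, 385]) stool_2();
translate([0, 610, 0]) bed_frame();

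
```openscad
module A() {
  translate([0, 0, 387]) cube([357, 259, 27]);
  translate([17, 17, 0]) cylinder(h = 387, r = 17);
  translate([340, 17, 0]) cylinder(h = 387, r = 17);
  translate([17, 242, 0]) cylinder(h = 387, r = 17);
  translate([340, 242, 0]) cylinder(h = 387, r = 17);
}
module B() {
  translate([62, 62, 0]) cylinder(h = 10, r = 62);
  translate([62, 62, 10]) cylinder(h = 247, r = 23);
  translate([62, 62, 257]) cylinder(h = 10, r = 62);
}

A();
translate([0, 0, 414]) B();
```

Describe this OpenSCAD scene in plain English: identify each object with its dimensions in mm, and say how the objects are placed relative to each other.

A is a four-legged stool. The seat is 357×259 mm, 27 mm thick, top at z = 414 mm. It stands on four round legs, each 34 mm in diameter, from z = 0 to the seat underside, each leg's axis is inset half a diameter from the nearest pair of seat edges (so the leg's bounding box is flush with the corner).

B is a spool: two coaxial disc flanges of radius 62 mm and thickness 10 mm, joined by a core cylinder of radius 23 mm and height 247 mm. The lower flange rests on z = 0 and the three cylinders share a vertical axis.

The spool is on top of the stool.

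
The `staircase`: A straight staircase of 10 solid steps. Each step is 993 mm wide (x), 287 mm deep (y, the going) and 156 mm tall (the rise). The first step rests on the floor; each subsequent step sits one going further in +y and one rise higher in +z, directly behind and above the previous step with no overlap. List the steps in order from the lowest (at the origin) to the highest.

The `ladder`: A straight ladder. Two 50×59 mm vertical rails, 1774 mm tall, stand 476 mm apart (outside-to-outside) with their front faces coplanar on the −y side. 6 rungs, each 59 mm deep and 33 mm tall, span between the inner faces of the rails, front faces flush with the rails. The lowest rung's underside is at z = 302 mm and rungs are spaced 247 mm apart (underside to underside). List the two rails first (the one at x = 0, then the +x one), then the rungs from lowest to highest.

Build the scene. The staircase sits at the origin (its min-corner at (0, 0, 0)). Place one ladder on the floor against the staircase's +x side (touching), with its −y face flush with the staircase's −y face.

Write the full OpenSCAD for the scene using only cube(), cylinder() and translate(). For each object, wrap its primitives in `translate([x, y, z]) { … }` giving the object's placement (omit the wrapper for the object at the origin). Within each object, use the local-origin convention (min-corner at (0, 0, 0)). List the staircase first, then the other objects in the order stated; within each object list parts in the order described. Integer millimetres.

cube([993, 287, 156]);
translate([0, 287, 156]) cube([993, 287, 156]);
translate([0, 574, 312]) cube([993, 287, 156]);
translate([0, 861, 468]) cube([993, 287, 156]);
translate([0, 1148, 624]) cube([993, 287, 156]);
translate([0, 1435, 780]) cube([993, 287, 156]);
translate([0, 1722, 936]) cube([993, 287, 156]);
translate([0, 2009, 1092]) cube([993, 287, 156]);
translate([0, 2296, 1248]) cube([993, 287, 156]);
translate([0, 2583, 1404]) cube([993, 287, 156]);
translate([993, 0, 0]) {
  cube([50, 59, 1774]);
  translate([426, 0, 0]) cube([50, 59, 1774]);
  translate([50, 0, 302]) cube([376, 59, 33]);
  translate([50, 0, 549]) cube([376, 59, 33]);
  translate([50, 0, 796]) cube([376, 59, 33]);
  translate([50, 0, 1043]) cube([376, 59, 33]);
  translate([50, 0, 1290]) cube([376, 59, 33]);
  translate([50, 0, 1537]) cube([376, 59, 33]);
}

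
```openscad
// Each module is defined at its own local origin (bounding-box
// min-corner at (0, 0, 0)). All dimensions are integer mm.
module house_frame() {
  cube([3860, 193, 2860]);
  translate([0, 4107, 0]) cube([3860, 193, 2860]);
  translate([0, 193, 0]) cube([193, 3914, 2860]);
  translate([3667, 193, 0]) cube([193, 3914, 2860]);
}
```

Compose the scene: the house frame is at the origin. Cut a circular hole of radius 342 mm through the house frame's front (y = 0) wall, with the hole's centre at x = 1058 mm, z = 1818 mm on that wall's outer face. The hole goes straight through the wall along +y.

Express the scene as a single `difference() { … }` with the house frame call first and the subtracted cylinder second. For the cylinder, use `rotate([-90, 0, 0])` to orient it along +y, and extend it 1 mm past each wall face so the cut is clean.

difference() {
  house_frame();
  translate([1058, -1, 1818]) rotate([-90, 0, 0]) cylinder(h = 195, r = 342);
}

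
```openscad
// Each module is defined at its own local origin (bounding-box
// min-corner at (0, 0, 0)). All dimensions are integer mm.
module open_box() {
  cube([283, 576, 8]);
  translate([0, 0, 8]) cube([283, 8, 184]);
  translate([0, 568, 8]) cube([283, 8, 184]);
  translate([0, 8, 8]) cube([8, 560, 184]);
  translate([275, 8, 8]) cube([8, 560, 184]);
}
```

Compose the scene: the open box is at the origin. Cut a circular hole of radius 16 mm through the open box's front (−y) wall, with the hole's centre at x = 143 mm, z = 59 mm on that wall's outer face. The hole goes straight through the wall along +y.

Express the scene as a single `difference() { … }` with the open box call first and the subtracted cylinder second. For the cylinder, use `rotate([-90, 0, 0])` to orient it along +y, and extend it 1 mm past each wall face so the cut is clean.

difference() {
  open_box();
  translate([143, -1, 59]) rotate([-90, 0, 0]) cylinder(h = 10, r = 16);
}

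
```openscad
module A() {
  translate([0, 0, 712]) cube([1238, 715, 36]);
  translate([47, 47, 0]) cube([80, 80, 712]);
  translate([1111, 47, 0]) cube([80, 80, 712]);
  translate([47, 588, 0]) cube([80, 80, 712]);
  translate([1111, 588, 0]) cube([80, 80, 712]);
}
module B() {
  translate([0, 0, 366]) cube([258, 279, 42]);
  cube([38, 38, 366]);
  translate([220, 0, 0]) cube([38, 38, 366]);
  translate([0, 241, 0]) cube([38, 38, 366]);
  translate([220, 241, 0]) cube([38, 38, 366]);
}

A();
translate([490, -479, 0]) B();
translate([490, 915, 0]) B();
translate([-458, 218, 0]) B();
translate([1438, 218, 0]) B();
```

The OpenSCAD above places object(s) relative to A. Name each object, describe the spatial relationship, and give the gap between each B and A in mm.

Each stool's nearest face is 200 mm from the table's bounding box.

A is a table. B is a stool. Four stools sit around the table at the −y, +y, −x, +x sides. The gap between each stool and the table is 200 mm.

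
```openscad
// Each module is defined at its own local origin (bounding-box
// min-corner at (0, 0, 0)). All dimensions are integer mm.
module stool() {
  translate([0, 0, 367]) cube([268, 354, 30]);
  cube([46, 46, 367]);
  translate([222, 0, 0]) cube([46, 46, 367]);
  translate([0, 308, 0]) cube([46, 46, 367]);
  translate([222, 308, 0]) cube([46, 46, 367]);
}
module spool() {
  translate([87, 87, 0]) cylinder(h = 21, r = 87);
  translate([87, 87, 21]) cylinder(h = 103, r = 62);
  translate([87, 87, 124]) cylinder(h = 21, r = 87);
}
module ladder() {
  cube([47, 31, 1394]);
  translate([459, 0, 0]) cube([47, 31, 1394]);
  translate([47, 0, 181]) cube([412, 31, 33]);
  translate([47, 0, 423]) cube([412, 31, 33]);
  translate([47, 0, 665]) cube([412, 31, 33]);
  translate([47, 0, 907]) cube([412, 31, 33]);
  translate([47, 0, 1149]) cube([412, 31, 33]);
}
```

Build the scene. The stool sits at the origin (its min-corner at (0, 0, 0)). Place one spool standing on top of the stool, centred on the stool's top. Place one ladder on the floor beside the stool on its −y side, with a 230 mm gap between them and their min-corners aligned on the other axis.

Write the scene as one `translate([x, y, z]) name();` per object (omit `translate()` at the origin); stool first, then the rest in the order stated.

stool();
translate([47, 90, 397]) spool();
translate([0, -261, 0]) ladder();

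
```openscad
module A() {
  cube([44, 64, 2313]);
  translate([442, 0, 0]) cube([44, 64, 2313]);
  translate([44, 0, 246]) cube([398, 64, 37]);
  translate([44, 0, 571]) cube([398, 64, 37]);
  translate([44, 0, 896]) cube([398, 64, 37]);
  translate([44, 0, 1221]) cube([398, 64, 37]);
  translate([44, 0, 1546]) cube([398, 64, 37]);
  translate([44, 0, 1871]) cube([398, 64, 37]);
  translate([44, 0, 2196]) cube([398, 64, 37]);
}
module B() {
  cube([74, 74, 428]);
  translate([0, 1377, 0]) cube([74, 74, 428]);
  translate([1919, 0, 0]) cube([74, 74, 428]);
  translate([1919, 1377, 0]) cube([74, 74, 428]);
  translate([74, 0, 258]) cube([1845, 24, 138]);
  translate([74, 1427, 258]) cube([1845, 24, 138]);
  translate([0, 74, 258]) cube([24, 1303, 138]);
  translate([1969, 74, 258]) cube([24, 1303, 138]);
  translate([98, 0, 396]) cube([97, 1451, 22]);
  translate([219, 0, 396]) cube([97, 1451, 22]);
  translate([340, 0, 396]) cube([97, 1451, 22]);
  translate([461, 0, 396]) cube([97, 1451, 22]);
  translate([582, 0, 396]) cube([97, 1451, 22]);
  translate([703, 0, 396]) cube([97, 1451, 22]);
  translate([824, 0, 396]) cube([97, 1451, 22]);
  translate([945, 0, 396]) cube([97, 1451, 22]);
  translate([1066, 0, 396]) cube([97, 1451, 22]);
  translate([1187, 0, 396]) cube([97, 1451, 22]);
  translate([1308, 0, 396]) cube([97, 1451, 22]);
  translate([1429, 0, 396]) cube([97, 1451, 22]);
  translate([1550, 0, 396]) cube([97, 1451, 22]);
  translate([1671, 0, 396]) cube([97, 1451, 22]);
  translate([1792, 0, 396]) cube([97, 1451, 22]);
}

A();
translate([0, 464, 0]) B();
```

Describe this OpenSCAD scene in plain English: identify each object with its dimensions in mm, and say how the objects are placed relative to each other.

A is a wooden ladder with two side rails of 44×64 mm section and 2313 mm height, set 486 mm apart overall. Between them run 7 rectangular rungs (64 mm deep, 37 mm thick), front faces flush with the rails' −y face. The bottom of the first rung is 246 mm above the floor and each subsequent rung is 325 mm higher than the one below.

B is a bed frame 1993 mm long (x) by 1451 mm wide (y). Four 74×74 mm corner posts, 428 mm tall, at the corners of the footprint. Four rails of 24 mm thickness and 138 mm height run between adjacent posts with their undersides at z = 258 mm, their outer faces flush with the outside of the frame (the two x-running rails run between the posts' inner faces; the two y-running rails run between the posts' inner faces). 15 slats, each 97 mm wide (x) and 22 mm thick, lie across the top of the two x-running rails, running the full 1451 mm width of the frame in y; the slats are evenly spaced along x between the inner faces of the end posts with equal gaps (rounded down to the nearest mm) at the −x end and between each pair — any rounding remainder accumulates at the +x end.

The bed frame is on the floor beside the ladder on its +y side.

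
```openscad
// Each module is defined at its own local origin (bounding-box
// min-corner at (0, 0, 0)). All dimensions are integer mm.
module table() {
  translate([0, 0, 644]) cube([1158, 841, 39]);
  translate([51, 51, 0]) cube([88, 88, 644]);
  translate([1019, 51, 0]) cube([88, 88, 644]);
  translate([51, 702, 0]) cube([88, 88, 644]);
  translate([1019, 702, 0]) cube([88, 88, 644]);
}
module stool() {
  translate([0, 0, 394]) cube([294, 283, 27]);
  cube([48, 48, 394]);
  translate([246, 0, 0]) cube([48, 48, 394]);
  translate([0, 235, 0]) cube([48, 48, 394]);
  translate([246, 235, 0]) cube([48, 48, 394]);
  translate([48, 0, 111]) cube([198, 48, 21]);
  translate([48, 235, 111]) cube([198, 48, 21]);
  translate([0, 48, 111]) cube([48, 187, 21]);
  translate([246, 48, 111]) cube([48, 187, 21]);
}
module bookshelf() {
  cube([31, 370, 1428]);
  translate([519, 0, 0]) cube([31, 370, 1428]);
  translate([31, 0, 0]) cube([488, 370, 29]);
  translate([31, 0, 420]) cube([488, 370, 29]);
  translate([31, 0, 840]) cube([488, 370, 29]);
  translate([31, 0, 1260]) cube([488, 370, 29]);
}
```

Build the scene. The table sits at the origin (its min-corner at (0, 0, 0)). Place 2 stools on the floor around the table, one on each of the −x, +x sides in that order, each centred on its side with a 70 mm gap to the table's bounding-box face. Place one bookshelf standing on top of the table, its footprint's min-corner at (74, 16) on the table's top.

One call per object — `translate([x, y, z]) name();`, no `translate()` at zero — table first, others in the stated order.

table();
translate([-364, 279, 0]) stool();
translate([1228, 279, 0]) stool();
translate([74, 16, 683]) bookshelf();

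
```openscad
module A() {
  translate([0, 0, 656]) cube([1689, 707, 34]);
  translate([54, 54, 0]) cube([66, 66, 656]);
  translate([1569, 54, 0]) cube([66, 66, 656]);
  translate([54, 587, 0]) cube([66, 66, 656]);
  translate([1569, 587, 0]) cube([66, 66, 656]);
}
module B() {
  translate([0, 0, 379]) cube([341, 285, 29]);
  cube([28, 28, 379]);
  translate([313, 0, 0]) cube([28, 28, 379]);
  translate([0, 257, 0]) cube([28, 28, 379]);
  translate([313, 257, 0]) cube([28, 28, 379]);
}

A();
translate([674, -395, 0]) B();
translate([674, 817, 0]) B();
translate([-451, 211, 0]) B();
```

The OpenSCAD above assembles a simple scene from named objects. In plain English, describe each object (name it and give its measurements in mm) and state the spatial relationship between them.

A is a table with a 1689×707 mm rectangular top, 34 mm thick, top surface at z = 690 mm, supported by four 66×66 mm square legs, each inset 54 mm from the nearest pair of top edges, running from the floor.

B is a four-legged stool. The seat is a 341×285×29 mm slab whose top surface is at z = 408 mm; four square legs, each 28×28 mm in cross-section, run from the floor (z = 0) to the underside of the seat, each flush with a corner of the seat.

Three stools sit around the table at the −y, +y, −x sides.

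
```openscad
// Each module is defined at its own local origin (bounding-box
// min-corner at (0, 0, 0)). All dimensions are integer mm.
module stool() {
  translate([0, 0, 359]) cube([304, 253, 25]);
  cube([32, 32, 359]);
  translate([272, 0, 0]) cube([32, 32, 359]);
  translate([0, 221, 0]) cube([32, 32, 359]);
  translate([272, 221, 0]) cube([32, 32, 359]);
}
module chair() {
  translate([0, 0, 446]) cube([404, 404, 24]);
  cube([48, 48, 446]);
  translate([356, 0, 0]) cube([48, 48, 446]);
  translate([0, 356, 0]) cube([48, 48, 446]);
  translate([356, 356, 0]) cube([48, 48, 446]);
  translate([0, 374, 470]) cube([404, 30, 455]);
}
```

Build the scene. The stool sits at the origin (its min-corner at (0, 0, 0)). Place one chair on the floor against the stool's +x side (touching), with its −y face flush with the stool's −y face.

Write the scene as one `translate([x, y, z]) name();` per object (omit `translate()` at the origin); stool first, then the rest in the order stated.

stool();
translate([304, 0, 0]) chair();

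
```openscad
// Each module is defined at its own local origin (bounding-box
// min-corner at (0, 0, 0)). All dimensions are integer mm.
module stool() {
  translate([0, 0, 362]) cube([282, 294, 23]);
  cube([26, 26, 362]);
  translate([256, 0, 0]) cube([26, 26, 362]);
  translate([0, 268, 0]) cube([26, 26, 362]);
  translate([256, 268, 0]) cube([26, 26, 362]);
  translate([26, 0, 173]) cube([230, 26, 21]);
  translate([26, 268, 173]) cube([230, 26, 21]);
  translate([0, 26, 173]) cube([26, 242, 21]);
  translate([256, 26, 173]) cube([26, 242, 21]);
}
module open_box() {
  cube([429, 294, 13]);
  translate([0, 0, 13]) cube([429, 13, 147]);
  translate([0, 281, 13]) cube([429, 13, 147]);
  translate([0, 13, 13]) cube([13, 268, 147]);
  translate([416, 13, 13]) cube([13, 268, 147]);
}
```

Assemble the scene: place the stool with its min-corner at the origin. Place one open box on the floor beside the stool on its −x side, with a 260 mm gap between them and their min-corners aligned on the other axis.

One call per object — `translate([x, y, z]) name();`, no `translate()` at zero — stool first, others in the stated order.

stool();
translate([-689, 0, 0]) open_box();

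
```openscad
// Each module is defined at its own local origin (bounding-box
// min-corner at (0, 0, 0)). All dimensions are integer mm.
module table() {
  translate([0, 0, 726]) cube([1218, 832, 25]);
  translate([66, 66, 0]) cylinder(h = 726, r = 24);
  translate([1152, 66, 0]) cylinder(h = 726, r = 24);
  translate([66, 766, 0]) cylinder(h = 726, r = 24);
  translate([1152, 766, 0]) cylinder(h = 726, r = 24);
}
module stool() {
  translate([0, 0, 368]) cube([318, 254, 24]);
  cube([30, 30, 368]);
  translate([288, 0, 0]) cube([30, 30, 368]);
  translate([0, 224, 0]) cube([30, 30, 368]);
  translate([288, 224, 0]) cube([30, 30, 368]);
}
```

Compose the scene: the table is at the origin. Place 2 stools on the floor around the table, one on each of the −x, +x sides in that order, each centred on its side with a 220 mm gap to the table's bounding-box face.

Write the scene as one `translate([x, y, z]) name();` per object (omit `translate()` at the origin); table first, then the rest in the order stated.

table();
translate([-538, 289, 0]) stool();
translate([1438, 289, 0]) stool();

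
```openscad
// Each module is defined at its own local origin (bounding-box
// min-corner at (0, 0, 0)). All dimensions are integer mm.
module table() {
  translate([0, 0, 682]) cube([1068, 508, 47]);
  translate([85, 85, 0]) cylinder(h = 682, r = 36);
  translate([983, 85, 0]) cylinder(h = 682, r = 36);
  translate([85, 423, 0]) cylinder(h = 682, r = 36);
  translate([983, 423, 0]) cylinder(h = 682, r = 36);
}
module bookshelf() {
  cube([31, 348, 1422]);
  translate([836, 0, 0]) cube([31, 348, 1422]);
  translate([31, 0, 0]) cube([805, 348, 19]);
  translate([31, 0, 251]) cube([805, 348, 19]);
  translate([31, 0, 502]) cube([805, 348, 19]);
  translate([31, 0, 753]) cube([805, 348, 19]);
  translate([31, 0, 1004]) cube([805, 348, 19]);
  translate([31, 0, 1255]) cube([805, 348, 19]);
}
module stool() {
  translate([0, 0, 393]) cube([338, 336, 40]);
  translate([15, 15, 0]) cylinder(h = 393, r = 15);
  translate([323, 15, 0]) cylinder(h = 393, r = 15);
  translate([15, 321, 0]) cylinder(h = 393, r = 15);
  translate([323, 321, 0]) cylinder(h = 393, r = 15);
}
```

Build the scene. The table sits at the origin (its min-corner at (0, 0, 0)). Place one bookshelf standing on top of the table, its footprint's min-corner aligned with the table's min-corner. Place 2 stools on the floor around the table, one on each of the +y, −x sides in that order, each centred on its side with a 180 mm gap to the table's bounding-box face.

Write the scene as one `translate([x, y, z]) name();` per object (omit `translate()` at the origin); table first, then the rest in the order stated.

table();
translate([0, 0, 729]) bookshelf();
translate([365, 688, 0]) stool();
translate([-518, 86, 0]) stool();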